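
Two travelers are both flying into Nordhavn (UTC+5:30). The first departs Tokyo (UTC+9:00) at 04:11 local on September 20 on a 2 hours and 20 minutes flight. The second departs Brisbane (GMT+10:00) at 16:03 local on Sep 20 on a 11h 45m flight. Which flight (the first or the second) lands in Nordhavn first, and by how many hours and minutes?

Flight 1 in UTC: 04:11 − 9:00 = 19:11 on Sep 19.
+2 hours and 20 minutes → arrive 21:31 UTC on Sep 19.
Flight 2 in UTC: 16:03 − 10:00 = 06:03 on Sep 20.
+11 hours 45 minutes → arrive 17:48 UTC on Sep 20.
Flight 1 lands earlier by 20 hours 17 minutes.

the first, by 20 hours 17 minutes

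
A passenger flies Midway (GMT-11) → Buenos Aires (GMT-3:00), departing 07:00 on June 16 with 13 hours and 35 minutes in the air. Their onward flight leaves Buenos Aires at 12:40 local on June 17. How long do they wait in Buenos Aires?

8 hours 5 minutes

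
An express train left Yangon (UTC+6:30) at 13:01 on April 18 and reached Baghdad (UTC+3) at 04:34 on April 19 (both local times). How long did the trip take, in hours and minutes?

19 hours 3 minutes

Baghdad is 3:30 behind Yangon.
Clock-face elapsed time (ignoring zones) is 15 hours 33 minutes.
Actual elapsed = 15 hours 33 minutes + 3:30 = 19 hours 3 minutes.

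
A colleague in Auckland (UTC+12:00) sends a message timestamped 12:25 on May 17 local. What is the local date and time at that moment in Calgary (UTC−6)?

Calgary is 18:00 behind Auckland.
Shift by the zone difference: 12:25 − 18:00 = 18:25 on May 16 in Calgary.

18:25 on May 16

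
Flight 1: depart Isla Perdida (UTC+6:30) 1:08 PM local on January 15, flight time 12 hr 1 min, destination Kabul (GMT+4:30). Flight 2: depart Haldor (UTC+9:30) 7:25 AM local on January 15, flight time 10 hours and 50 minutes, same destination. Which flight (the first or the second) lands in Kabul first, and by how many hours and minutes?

Flight 1 in UTC: 1:08 PM − 6:30 = 6:38 AM on Jan 15.
+12 hours 1 minute → arrive 6:39 PM UTC on Jan 15.
Flight 2 in UTC: 7:25 AM − 9:30 = 9:55 PM on Jan 14.
+10 hours and 50 minutes → arrive 8:45 AM UTC on Jan 15.
Flight 2 lands earlier by 9 hours 54 minutes.

the second, by 9 hours 54 minutes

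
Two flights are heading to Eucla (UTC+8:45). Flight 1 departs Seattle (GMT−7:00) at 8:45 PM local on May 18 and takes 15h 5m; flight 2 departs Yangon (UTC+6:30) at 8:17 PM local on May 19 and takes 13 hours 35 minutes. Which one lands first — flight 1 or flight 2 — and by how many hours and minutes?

Flight 1 in UTC: 8:45 PM + 7:00 = 3:45 AM on May 19.
+15 hours and 5 minutes → arrive 6:50 PM UTC on May 19.
Flight 2 in UTC: 8:17 PM − 6:30 = 1:47 PM on May 19.
+13 hours and 35 minutes → arrive 3:22 AM UTC on May 20.
Flight 1 lands earlier by 8 hours 32 minutes.

the first, by 8 hours 32 minutes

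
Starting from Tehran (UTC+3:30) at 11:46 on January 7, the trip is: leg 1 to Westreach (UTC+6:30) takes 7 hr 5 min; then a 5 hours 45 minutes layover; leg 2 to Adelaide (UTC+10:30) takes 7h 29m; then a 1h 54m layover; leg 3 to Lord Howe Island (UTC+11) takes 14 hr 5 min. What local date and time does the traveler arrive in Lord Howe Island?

07:34 on January 9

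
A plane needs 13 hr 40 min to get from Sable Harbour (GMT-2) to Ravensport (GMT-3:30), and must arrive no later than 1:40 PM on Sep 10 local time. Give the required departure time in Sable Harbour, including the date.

Target arrival in UTC: 1:40 PM + 3:30 = 5:10 PM on Sep 10.
Subtract 13 hours 40 minutes → departure 3:30 AM UTC on Sep 10.
Sable Harbour is UTC−2:00: 3:30 AM − 2:00 = 1:30 AM on Sep 10.

1:30 AM on September 10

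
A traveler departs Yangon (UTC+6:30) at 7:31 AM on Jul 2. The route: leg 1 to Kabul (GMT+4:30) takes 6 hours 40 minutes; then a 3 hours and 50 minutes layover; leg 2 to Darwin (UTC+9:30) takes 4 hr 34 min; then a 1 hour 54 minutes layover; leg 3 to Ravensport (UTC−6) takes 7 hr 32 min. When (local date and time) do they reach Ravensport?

7:31 PM on July 2

Convert departure to UTC: 7:31 AM − 6:30 = 1:01 AM UTC on Jul 2.
Add 6 hours 40 minutes leg 1 → 7:41 AM UTC.
Add 3 hours 50 minutes layover in Kabul → 11:31 AM UTC.
Add 4 hours and 34 minutes leg 2 → 4:05 PM UTC.
Add 1 hour and 54 minutes layover in Darwin → 5:59 PM UTC.
Add 7 hours and 32 minutes leg 3 → 1:31 AM UTC (Jul 3).
Ravensport is UTC−6:00, so local arrival = 1:31 AM − 6:00 = 7:31 PM on Jul 2.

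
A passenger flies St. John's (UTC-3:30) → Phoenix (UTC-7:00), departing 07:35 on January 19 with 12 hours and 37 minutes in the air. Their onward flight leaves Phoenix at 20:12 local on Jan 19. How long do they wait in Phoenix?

3 hours 30 minutes

Convert departure to UTC: 07:35 + 3:30 = 11:05 UTC on Jan 19.
Add 12 hours 37 minutes flight time → 23:42 UTC.
Phoenix is UTC−7:00, so local arrival = 23:42 − 7:00 = 16:42 on Jan 19.
Layover = 20:12 − 16:42 = 3 hours 30 minutes.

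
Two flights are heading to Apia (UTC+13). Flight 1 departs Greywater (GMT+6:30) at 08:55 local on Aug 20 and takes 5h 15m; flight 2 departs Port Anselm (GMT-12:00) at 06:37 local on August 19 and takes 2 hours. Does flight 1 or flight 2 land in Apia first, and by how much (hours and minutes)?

the second, by 11 hours 3 minutes

Flight 1 in UTC: 08:55 − 6:30 = 02:25 on Aug 20.
+5 hours 15 minutes → arrive 07:40 UTC on Aug 20.
Flight 2 in UTC: 06:37 + 12:00 = 18:37 on Aug 19.
+2 hours → arrive 20:37 UTC on Aug 19.
Flight 2 lands earlier by 11 hours 3 minutes.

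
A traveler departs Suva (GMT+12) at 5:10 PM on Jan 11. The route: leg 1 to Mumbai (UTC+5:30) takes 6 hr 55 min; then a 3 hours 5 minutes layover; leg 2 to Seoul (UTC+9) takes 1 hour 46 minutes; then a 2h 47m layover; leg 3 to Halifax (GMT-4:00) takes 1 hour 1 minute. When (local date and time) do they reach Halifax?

4:44 PM on January 11

Convert departure to UTC: 5:10 PM − 12:00 = 5:10 AM UTC on Jan 11.
Add 6 hours and 55 minutes leg 1 → 12:05 PM UTC.
Add 3 hours 5 minutes layover in Mumbai → 3:10 PM UTC.
Add 1 hour and 46 minutes leg 2 → 4:56 PM UTC.
Add 2 hours 47 minutes layover in Seoul → 7:43 PM UTC.
Add 1 hour 1 minute leg 3 → 8:44 PM UTC.
Halifax is UTC−4:00, so local arrival = 8:44 PM − 4:00 = 4:44 PM on Jan 11.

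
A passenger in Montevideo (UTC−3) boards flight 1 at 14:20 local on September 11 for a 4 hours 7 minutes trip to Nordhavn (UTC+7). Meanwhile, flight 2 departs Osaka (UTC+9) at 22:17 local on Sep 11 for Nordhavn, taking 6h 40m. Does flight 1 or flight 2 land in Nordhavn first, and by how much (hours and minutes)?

Flight 1 in UTC: 14:20 + 3:00 = 17:20 on Sep 11.
+4 hours 7 minutes → arrive 21:27 UTC on Sep 11.
Flight 2 in UTC: 22:17 − 9:00 = 13:17 on Sep 11.
+6 hours and 40 minutes → arrive 19:57 UTC on Sep 11.
Flight 2 lands earlier by 1 hour 30 minutes.

the second, by 1 hour 30 minutes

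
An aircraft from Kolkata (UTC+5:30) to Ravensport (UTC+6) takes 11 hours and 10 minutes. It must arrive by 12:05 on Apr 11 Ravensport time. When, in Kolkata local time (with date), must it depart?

00:25 on April 11

Target arrival in UTC: 12:05 − 6:00 = 06:05 on Apr 11.
Subtract 11 hours and 10 minutes → departure 18:55 UTC on Apr 10.
Kolkata is UTC+5:30: 18:55 + 5:30 = 00:25 on Apr 11.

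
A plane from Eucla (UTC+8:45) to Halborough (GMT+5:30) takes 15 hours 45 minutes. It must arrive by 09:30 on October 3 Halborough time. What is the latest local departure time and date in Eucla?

Target arrival in UTC: 09:30 − 5:30 = 04:00 on Oct 3.
Subtract 15 hours and 45 minutes → departure 12:15 UTC on Oct 2.
Eucla is UTC+8:45: 12:15 + 8:45 = 21:00 on Oct 2.

21:00 on October 2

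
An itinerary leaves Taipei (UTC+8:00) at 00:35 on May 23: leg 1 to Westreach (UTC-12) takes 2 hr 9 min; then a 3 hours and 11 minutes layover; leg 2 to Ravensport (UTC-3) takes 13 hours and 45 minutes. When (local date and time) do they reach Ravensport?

Convert departure to UTC: 00:35 − 8:00 = 16:35 UTC on May 22.
Add 2 hours 9 minutes leg 1 → 18:44 UTC.
Add 3 hours and 11 minutes layover in Westreach → 21:55 UTC.
Add 13 hours 45 minutes leg 2 → 11:40 UTC (May 23).
Ravensport is UTC−3:00, so local arrival = 11:40 − 3:00 = 08:40 on May 23.

08:40 on May 23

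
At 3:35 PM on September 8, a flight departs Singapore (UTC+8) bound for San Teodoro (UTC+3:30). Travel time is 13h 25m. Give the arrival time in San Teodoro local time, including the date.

Convert departure to UTC: 3:35 PM − 8:00 = 7:35 AM UTC on Sep 8.
Add 13 hours 25 minutes travel time → 9:00 PM UTC.
San Teodoro is UTC+3:30, so local arrival = 9:00 PM + 3:30 = 12:30 AM on Sep 9.

12:30 AM on September 9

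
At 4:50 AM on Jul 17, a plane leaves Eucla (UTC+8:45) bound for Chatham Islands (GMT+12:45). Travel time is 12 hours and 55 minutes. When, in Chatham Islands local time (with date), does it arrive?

Convert departure to UTC: 4:50 AM − 8:45 = 8:05 PM UTC on Jul 16.
Add 12 hours and 55 minutes travel time → 9:00 AM UTC (Jul 17).
Chatham Islands is UTC+12:45, so local arrival = 9:00 AM + 12:45 = 9:45 PM on Jul 17.

9:45 PM on Jul 17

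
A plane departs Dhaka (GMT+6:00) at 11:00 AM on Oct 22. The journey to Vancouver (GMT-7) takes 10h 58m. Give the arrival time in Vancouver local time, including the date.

8:58 AM on October 22

Convert departure to UTC: 11:00 AM − 6:00 = 5:00 AM UTC on Oct 22.
Add 10 hours 58 minutes travel time → 3:58 PM UTC.
Vancouver is UTC−7:00, so local arrival = 3:58 PM − 7:00 = 8:58 AM on Oct 22.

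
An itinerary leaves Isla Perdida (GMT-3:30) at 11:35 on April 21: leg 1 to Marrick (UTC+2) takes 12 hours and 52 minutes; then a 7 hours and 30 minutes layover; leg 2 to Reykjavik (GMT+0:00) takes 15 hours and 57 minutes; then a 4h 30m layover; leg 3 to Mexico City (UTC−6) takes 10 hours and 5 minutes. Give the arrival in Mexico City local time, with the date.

Convert departure to UTC: 11:35 + 3:30 = 15:05 UTC on Apr 21.
Add 12 hours 52 minutes leg 1 → 03:57 UTC (Apr 22).
Add 7 hours 30 minutes layover in Marrick → 11:27 UTC.
Add 15 hours and 57 minutes leg 2 → 03:24 UTC (Apr 23).
Add 4 hours and 30 minutes layover in Reykjavik → 07:54 UTC.
Add 10 hours 5 minutes leg 3 → 17:59 UTC.
Mexico City is UTC−6:00, so local arrival = 17:59 − 6:00 = 11:59 on Apr 23.

11:59 on April 23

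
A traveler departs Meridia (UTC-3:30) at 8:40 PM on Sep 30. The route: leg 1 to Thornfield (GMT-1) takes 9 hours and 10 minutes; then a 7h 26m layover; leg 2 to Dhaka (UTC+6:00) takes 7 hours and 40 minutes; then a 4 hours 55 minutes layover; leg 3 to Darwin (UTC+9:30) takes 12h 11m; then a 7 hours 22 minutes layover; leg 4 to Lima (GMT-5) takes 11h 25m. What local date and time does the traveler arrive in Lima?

Convert departure to UTC: 8:40 PM + 3:30 = 12:10 AM UTC on Oct 1.
Add 9 hours and 10 minutes leg 1 → 9:20 AM UTC.
Add 7 hours and 26 minutes layover in Thornfield → 4:46 PM UTC.
Add 7 hours 40 minutes leg 2 → 12:26 AM UTC (Oct 2).
Add 4 hours 55 minutes layover in Dhaka → 5:21 AM UTC.
Add 12 hours and 11 minutes leg 3 → 5:32 PM UTC.
Add 7 hours and 22 minutes layover in Darwin → 12:54 AM UTC (Oct 3).
Add 11 hours 25 minutes leg 4 → 12:19 PM UTC.
Lima is UTC−5:00, so local arrival = 12:19 PM − 5:00 = 7:19 AM on Oct 3.

7:19 AM on Oct 3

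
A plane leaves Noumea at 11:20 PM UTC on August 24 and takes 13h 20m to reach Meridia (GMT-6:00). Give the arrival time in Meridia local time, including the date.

6:40 AM on August 25

Departure is given in UTC: 11:20 PM on Aug 24.
Add 13 hours and 20 minutes → 12:40 PM UTC (Aug 25).
Meridia is UTC−6:00: 12:40 PM − 6:00 = 6:40 AM on Aug 25.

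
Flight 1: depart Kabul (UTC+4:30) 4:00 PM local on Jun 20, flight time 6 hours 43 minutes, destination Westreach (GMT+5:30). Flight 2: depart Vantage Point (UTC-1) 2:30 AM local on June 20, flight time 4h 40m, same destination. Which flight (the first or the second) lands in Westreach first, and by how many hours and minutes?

the second, by 10 hours 3 minutes

Flight 1 in UTC: 4:00 PM − 4:30 = 11:30 AM on Jun 20.
+6 hours and 43 minutes → arrive 6:13 PM UTC on Jun 20.
Flight 2 in UTC: 2:30 AM + 1:00 = 3:30 AM on Jun 20.
+4 hours and 40 minutes → arrive 8:10 AM UTC on Jun 20.
Flight 2 lands earlier by 10 hours 3 minutes.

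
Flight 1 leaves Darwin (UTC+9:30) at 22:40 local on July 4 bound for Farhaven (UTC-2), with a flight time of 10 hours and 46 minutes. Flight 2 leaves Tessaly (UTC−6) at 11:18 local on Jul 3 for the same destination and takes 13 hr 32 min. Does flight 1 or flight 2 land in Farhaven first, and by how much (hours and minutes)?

the second, by 17 hours 6 minutes

Flight 1 in UTC: 22:40 − 9:30 = 13:10 on Jul 4.
+10 hours and 46 minutes → arrive 23:56 UTC on Jul 4.
Flight 2 in UTC: 11:18 + 6:00 = 17:18 on Jul 3.
+13 hours 32 minutes → arrive 06:50 UTC on Jul 4.
Flight 2 lands earlier by 17 hours 6 minutes.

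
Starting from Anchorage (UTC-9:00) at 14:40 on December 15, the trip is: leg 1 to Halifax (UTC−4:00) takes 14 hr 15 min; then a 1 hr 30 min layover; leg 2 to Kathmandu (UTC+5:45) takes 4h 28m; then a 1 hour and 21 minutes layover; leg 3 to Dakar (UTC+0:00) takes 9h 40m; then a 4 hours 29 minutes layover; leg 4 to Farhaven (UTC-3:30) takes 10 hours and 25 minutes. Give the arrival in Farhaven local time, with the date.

Convert departure to UTC: 14:40 + 9:00 = 23:40 UTC on Dec 15.
Add 14 hours 15 minutes leg 1 → 13:55 UTC (Dec 16).
Add 1 hour 30 minutes layover in Halifax → 15:25 UTC.
Add 4 hours and 28 minutes leg 2 → 19:53 UTC.
Add 1 hour and 21 minutes layover in Kathmandu → 21:14 UTC.
Add 9 hours 40 minutes leg 3 → 06:54 UTC (Dec 17).
Add 4 hours 29 minutes layover in Dakar → 11:23 UTC.
Add 10 hours 25 minutes leg 4 → 21:48 UTC.
Farhaven is UTC−3:30, so local arrival = 21:48 − 3:30 = 18:18 on Dec 17.

18:18 on December 17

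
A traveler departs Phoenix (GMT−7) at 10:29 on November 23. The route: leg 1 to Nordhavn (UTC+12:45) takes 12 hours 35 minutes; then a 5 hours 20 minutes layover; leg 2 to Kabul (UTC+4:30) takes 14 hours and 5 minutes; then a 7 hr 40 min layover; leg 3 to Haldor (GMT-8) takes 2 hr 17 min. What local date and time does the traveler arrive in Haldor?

Convert departure to UTC: 10:29 + 7:00 = 17:29 UTC on Nov 23.
Add 12 hours 35 minutes leg 1 → 06:04 UTC (Nov 24).
Add 5 hours and 20 minutes layover in Nordhavn → 11:24 UTC.
Add 14 hours and 5 minutes leg 2 → 01:29 UTC (Nov 25).
Add 7 hours 40 minutes layover in Kabul → 09:09 UTC.
Add 2 hours and 17 minutes leg 3 → 11:26 UTC.
Haldor is UTC−8:00, so local arrival = 11:26 − 8:00 = 03:26 on Nov 25.

03:26 on Nov 25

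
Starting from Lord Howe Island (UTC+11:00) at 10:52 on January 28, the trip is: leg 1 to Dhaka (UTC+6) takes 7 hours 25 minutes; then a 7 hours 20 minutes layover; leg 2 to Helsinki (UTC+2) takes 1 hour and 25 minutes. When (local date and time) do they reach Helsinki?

18:02 on Jan 28

Convert departure to UTC: 10:52 − 11:00 = 23:52 UTC on Jan 27.
Add 7 hours and 25 minutes leg 1 → 07:17 UTC (Jan 28).
Add 7 hours 20 minutes layover in Dhaka → 14:37 UTC.
Add 1 hour and 25 minutes leg 2 → 16:02 UTC.
Helsinki is UTC+2:00, so local arrival = 16:02 + 2:00 = 18:02 on Jan 28.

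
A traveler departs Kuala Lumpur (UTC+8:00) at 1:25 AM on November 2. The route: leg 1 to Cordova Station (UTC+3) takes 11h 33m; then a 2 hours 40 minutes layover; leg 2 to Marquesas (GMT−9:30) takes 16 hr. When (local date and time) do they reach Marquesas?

2:08 PM on Nov 2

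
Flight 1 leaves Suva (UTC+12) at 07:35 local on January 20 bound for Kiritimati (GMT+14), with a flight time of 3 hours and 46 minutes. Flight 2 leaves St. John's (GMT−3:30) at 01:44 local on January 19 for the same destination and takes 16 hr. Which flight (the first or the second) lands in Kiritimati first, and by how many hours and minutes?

the second, by 2 hours 7 minutes

Flight 1 in UTC: 07:35 − 12:00 = 19:35 on Jan 19.
+3 hours 46 minutes → arrive 23:21 UTC on Jan 19.
Flight 2 in UTC: 01:44 + 3:30 = 05:14 on Jan 19.
+16 hours → arrive 21:14 UTC on Jan 19.
Flight 2 lands earlier by 2 hours 7 minutes.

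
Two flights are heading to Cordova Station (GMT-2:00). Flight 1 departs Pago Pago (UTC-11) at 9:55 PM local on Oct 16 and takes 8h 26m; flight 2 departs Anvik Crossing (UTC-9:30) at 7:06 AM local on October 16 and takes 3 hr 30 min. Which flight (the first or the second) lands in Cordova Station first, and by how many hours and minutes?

the second, by 21 hours 15 minutes

Flight 1 in UTC: 9:55 PM + 11:00 = 8:55 AM on Oct 17.
+8 hours and 26 minutes → arrive 5:21 PM UTC on Oct 17.
Flight 2 in UTC: 7:06 AM + 9:30 = 4:36 PM on Oct 16.
+3 hours and 30 minutes → arrive 8:06 PM UTC on Oct 16.
Flight 2 lands earlier by 21 hours 15 minutes.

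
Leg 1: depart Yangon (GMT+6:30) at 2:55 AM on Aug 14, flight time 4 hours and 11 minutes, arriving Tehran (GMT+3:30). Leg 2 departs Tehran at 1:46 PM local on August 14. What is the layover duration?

Convert departure to UTC: 2:55 AM − 6:30 = 8:25 PM UTC on Aug 13.
Add 4 hours and 11 minutes flight time → 12:36 AM UTC (Aug 14).
Tehran is UTC+3:30, so local arrival = 12:36 AM + 3:30 = 4:06 AM on Aug 14.
Layover = 1:46 PM − 4:06 AM = 9 hours 40 minutes.

9 hours 40 minutes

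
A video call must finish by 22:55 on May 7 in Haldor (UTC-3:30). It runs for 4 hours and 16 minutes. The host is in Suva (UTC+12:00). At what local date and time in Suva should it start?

Target end time in UTC: 22:55 + 3:30 = 02:25 on May 8.
Subtract 4 hours 16 minutes → start 22:09 UTC on May 7.
Suva is UTC+12:00: 22:09 + 12:00 = 10:09 on May 8.

10:09 on May 8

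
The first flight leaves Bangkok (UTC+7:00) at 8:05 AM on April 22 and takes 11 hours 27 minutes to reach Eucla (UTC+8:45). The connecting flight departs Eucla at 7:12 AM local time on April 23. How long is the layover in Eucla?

Convert departure to UTC: 8:05 AM − 7:00 = 1:05 AM UTC on Apr 22.
Add 11 hours 27 minutes flight time → 12:32 PM UTC.
Eucla is UTC+8:45, so local arrival = 12:32 PM + 8:45 = 9:17 PM on Apr 22.
Layover = 7:12 AM − 9:17 PM (+1 day) = 9 hours 55 minutes.

9 hours 55 minutes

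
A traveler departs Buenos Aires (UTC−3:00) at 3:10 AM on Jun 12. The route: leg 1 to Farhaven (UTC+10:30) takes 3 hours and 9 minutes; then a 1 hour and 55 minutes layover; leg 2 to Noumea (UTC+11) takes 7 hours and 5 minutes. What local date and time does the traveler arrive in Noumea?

Convert departure to UTC: 3:10 AM + 3:00 = 6:10 AM UTC on Jun 12.
Add 3 hours and 9 minutes leg 1 → 9:19 AM UTC.
Add 1 hour 55 minutes layover in Farhaven → 11:14 AM UTC.
Add 7 hours 5 minutes leg 2 → 6:19 PM UTC.
Noumea is UTC+11:00, so local arrival = 6:19 PM + 11:00 = 5:19 AM on Jun 13.

5:19 AM on June 13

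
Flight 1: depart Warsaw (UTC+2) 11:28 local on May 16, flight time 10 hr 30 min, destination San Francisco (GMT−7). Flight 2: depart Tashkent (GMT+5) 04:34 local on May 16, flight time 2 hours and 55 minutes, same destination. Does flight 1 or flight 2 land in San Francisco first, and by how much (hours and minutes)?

Flight 1 in UTC: 11:28 − 2:00 = 09:28 on May 16.
+10 hours and 30 minutes → arrive 19:58 UTC on May 16.
Flight 2 in UTC: 04:34 − 5:00 = 23:34 on May 15.
+2 hours and 55 minutes → arrive 02:29 UTC on May 16.
Flight 2 lands earlier by 17 hours 29 minutes.

the second, by 17 hours 29 minutes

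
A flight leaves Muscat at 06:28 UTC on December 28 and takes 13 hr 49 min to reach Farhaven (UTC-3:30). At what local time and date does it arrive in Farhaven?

Departure is given in UTC: 06:28 on Dec 28.
Add 13 hours and 49 minutes → 20:17 UTC.
Farhaven is UTC−3:30: 20:17 − 3:30 = 16:47 on Dec 28.

16:47 on Dec 28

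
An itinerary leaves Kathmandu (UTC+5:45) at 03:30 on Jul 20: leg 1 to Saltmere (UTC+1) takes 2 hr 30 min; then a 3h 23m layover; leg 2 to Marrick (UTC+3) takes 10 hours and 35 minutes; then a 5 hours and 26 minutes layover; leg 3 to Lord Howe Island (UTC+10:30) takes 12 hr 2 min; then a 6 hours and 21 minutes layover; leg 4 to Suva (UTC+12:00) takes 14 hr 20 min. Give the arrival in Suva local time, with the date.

16:22 on Jul 22

Convert departure to UTC: 03:30 − 5:45 = 21:45 UTC on Jul 19.
Add 2 hours and 30 minutes leg 1 → 00:15 UTC (Jul 20).
Add 3 hours 23 minutes layover in Saltmere → 03:38 UTC.
Add 10 hours and 35 minutes leg 2 → 14:13 UTC.
Add 5 hours and 26 minutes layover in Marrick → 19:39 UTC.
Add 12 hours 2 minutes leg 3 → 07:41 UTC (Jul 21).
Add 6 hours and 21 minutes layover in Lord Howe Island → 14:02 UTC.
Add 14 hours 20 minutes leg 4 → 04:22 UTC (Jul 22).
Suva is UTC+12:00, so local arrival = 04:22 + 12:00 = 16:22 on Jul 22.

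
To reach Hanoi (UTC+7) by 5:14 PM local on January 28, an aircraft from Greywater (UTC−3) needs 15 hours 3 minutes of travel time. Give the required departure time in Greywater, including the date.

4:11 PM on January 27

Target arrival in UTC: 5:14 PM − 7:00 = 10:14 AM on Jan 28.
Subtract 15 hours 3 minutes → departure 7:11 PM UTC on Jan 27.
Greywater is UTC−3:00: 7:11 PM − 3:00 = 4:11 PM on Jan 27.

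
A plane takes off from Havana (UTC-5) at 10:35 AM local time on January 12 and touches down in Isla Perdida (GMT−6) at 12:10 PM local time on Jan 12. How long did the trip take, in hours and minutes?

2 hours 35 minutes

Departure in UTC: 10:35 AM + 5:00 = 3:35 PM on Jan 12.
Arrival in UTC: 12:10 PM + 6:00 = 6:10 PM on Jan 12.
Elapsed = 6:10 PM − 3:35 PM = 2 hours 35 minutes.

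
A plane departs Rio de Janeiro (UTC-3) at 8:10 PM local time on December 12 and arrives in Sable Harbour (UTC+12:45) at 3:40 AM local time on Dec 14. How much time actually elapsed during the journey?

15 hours 45 minutes

Departure in UTC: 8:10 PM + 3:00 = 11:10 PM on Dec 12.
Arrival in UTC: 3:40 AM − 12:45 = 2:55 PM on Dec 13.
Elapsed = 2:55 PM − 11:10 PM (+1 day) = 15 hours 45 minutes.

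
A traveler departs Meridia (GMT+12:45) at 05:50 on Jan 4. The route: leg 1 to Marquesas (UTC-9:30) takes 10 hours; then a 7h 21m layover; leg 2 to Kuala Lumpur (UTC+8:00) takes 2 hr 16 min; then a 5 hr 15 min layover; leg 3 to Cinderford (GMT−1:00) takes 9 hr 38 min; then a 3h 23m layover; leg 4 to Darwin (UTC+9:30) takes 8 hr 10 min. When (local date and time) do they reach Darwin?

00:38 on Jan 6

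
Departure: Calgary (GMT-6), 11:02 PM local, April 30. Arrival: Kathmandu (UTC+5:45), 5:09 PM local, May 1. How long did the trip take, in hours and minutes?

Departure in UTC: 11:02 PM + 6:00 = 5:02 AM on May 1.
Arrival in UTC: 5:09 PM − 5:45 = 11:24 AM on May 1.
Elapsed = 11:24 AM − 5:02 AM = 6 hours 22 minutes.

6 hours 22 minutes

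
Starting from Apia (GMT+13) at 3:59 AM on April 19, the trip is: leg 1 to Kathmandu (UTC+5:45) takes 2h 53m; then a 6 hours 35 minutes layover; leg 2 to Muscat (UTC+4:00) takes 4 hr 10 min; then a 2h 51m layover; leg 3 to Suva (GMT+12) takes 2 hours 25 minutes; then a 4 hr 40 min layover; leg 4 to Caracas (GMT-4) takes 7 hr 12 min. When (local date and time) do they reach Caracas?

5:45 PM on April 19

Convert departure to UTC: 3:59 AM − 13:00 = 2:59 PM UTC on Apr 18.
Add 2 hours 53 minutes leg 1 → 5:52 PM UTC.
Add 6 hours 35 minutes layover in Kathmandu → 12:27 AM UTC (Apr 19).
Add 4 hours 10 minutes leg 2 → 4:37 AM UTC.
Add 2 hours 51 minutes layover in Muscat → 7:28 AM UTC.
Add 2 hours 25 minutes leg 3 → 9:53 AM UTC.
Add 4 hours and 40 minutes layover in Suva → 2:33 PM UTC.
Add 7 hours and 12 minutes leg 4 → 9:45 PM UTC.
Caracas is UTC−4:00, so local arrival = 9:45 PM − 4:00 = 5:45 PM on Apr 19.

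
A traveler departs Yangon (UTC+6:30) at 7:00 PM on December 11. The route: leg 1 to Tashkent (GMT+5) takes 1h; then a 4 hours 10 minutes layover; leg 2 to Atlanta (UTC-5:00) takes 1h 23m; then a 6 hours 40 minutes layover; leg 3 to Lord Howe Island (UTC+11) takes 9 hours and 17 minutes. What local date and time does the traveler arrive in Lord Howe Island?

10:00 PM on December 12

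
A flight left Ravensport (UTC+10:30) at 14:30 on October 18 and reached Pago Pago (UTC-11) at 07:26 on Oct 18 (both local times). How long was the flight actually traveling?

Departure in UTC: 14:30 − 10:30 = 04:00 on Oct 18.
Arrival in UTC: 07:26 + 11:00 = 18:26 on Oct 18.
Elapsed = 18:26 − 04:00 = 14 hours 26 minutes.

14 hours 26 minutes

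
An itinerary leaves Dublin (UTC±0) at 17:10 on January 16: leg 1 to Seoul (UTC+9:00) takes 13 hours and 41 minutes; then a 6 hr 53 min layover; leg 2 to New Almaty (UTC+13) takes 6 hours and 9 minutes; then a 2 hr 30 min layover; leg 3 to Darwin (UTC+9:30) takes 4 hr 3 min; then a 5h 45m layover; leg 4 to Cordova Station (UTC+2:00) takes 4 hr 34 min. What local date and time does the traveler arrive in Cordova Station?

14:45 on Jan 18

Dublin is at UTC+0, so departure is already 17:10 UTC on Jan 16.
Add 13 hours 41 minutes leg 1 → 06:51 UTC (Jan 17).
Add 6 hours 53 minutes layover in Seoul → 13:44 UTC.
Add 6 hours 9 minutes leg 2 → 19:53 UTC.
Add 2 hours 30 minutes layover in New Almaty → 22:23 UTC.
Add 4 hours 3 minutes leg 3 → 02:26 UTC (Jan 18).
Add 5 hours 45 minutes layover in Darwin → 08:11 UTC.
Add 4 hours 34 minutes leg 4 → 12:45 UTC.
Cordova Station is UTC+2:00, so local arrival = 12:45 + 2:00 = 14:45 on Jan 18.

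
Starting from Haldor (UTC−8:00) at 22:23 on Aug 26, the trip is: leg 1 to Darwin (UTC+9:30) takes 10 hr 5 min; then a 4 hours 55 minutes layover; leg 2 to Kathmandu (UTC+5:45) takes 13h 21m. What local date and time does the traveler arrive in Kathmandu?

Convert departure to UTC: 22:23 + 8:00 = 06:23 UTC on Aug 27.
Add 10 hours 5 minutes leg 1 → 16:28 UTC.
Add 4 hours and 55 minutes layover in Darwin → 21:23 UTC.
Add 13 hours 21 minutes leg 2 → 10:44 UTC (Aug 28).
Kathmandu is UTC+5:45, so local arrival = 10:44 + 5:45 = 16:29 on Aug 28.

16:29 on August 28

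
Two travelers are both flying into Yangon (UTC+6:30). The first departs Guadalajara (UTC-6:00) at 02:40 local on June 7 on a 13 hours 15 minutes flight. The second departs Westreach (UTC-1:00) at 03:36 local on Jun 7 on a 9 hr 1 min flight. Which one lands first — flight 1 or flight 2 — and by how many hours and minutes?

Flight 1 in UTC: 02:40 + 6:00 = 08:40 on Jun 7.
+13 hours 15 minutes → arrive 21:55 UTC on Jun 7.
Flight 2 in UTC: 03:36 + 1:00 = 04:36 on Jun 7.
+9 hours and 1 minute → arrive 13:37 UTC on Jun 7.
Flight 2 lands earlier by 8 hours 18 minutes.

the second, by 8 hours 18 minutes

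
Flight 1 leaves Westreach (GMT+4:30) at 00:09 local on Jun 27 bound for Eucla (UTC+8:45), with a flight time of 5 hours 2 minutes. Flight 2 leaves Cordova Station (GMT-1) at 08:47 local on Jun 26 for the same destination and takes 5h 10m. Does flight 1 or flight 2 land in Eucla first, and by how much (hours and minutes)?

Flight 1 in UTC: 00:09 − 4:30 = 19:39 on Jun 26.
+5 hours and 2 minutes → arrive 00:41 UTC on Jun 27.
Flight 2 in UTC: 08:47 + 1:00 = 09:47 on Jun 26.
+5 hours and 10 minutes → arrive 14:57 UTC on Jun 26.
Flight 2 lands earlier by 9 hours 44 minutes.

the second, by 9 hours 44 minutes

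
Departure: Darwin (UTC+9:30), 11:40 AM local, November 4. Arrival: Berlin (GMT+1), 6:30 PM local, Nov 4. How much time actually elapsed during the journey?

Berlin is 8:30 behind Darwin.
Clock-face elapsed time (ignoring zones) is 6 hours 50 minutes.
Actual elapsed = 6 hours 50 minutes + 8:30 = 15 hours 20 minutes.

15 hours 20 minutes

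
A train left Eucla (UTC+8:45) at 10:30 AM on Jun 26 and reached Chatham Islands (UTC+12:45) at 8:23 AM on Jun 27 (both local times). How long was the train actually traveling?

17 hours 53 minutes

Departure in UTC: 10:30 AM − 8:45 = 1:45 AM on Jun 26.
Arrival in UTC: 8:23 AM − 12:45 = 7:38 PM on Jun 26.
Elapsed = 7:38 PM − 1:45 AM = 17 hours 53 minutes.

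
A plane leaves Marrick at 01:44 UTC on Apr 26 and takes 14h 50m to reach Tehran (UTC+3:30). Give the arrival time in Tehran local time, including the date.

20:04 on April 26

Departure is given in UTC: 01:44 on Apr 26.
Add 14 hours 50 minutes → 16:34 UTC.
Tehran is UTC+3:30: 16:34 + 3:30 = 20:04 on Apr 26.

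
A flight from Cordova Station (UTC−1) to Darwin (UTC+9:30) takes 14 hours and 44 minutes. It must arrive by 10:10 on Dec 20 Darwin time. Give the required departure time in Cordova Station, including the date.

Target arrival in UTC: 10:10 − 9:30 = 00:40 on Dec 20.
Subtract 14 hours 44 minutes → departure 09:56 UTC on Dec 19.
Cordova Station is UTC−1:00: 09:56 − 1:00 = 08:56 on Dec 19.

08:56 on December 19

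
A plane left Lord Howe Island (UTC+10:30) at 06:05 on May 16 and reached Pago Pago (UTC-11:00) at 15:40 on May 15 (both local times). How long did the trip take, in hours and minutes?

7 hours 5 minutes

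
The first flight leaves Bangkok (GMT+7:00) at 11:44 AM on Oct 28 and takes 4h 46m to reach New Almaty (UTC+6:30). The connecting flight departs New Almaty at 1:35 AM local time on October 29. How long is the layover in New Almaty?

9 hours 35 minutes

Convert departure to UTC: 11:44 AM − 7:00 = 4:44 AM UTC on Oct 28.
Add 4 hours 46 minutes flight time → 9:30 AM UTC.
New Almaty is UTC+6:30, so local arrival = 9:30 AM + 6:30 = 4:00 PM on Oct 28.
Layover = 1:35 AM − 4:00 PM (+1 day) = 9 hours 35 minutes.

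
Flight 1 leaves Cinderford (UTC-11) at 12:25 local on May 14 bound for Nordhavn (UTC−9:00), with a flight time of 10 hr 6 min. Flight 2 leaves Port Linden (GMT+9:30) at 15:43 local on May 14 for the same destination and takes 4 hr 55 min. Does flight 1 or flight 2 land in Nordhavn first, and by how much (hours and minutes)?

the second, by 22 hours 23 minutes

Flight 1 in UTC: 12:25 + 11:00 = 23:25 on May 14.
+10 hours 6 minutes → arrive 09:31 UTC on May 15.
Flight 2 in UTC: 15:43 − 9:30 = 06:13 on May 14.
+4 hours 55 minutes → arrive 11:08 UTC on May 14.
Flight 2 lands earlier by 22 hours 23 minutes.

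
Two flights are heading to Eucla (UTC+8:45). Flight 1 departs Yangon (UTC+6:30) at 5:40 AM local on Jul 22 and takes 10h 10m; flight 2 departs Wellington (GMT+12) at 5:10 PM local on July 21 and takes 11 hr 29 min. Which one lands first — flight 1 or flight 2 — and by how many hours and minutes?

the second, by 16 hours 41 minutes

Flight 1 in UTC: 5:40 AM − 6:30 = 11:10 PM on Jul 21.
+10 hours and 10 minutes → arrive 9:20 AM UTC on Jul 22.
Flight 2 in UTC: 5:10 PM − 12:00 = 5:10 AM on Jul 21.
+11 hours and 29 minutes → arrive 4:39 PM UTC on Jul 21.
Flight 2 lands earlier by 16 hours 41 minutes.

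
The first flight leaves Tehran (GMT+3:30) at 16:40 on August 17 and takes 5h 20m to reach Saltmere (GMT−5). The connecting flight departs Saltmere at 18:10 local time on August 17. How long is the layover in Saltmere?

Convert departure to UTC: 16:40 − 3:30 = 13:10 UTC on Aug 17.
Add 5 hours 20 minutes flight time → 18:30 UTC.
Saltmere is UTC−5:00, so local arrival = 18:30 − 5:00 = 13:30 on Aug 17.
Layover = 18:10 − 13:30 = 4 hours 40 minutes.

4 hours 40 minutes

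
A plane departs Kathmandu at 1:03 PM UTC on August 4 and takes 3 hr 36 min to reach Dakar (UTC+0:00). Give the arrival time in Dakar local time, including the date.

4:39 PM on August 4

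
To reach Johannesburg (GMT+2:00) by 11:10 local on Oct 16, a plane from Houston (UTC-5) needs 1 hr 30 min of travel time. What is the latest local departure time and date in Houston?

Target arrival in UTC: 11:10 − 2:00 = 09:10 on Oct 16.
Subtract 1 hour 30 minutes → departure 07:40 UTC on Oct 16.
Houston is UTC−5:00: 07:40 − 5:00 = 02:40 on Oct 16.

02:40 on October 16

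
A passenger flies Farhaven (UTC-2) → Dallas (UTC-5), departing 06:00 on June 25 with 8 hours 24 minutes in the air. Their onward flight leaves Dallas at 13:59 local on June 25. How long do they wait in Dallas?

2 hours 35 minutes

Convert departure to UTC: 06:00 + 2:00 = 08:00 UTC on Jun 25.
Add 8 hours and 24 minutes flight time → 16:24 UTC.
Dallas is UTC−5:00, so local arrival = 16:24 − 5:00 = 11:24 on Jun 25.
Layover = 13:59 − 11:24 = 2 hours 35 minutes.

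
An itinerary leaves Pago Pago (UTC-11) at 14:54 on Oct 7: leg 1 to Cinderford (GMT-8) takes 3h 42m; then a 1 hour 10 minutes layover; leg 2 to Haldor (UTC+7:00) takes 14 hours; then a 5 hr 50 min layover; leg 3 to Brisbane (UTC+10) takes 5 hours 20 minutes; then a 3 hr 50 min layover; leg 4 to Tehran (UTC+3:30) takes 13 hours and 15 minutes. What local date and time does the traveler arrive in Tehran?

Convert departure to UTC: 14:54 + 11:00 = 01:54 UTC on Oct 8.
Add 3 hours 42 minutes leg 1 → 05:36 UTC.
Add 1 hour 10 minutes layover in Cinderford → 06:46 UTC.
Add 14 hours leg 2 → 20:46 UTC.
Add 5 hours and 50 minutes layover in Haldor → 02:36 UTC (Oct 9).
Add 5 hours and 20 minutes leg 3 → 07:56 UTC.
Add 3 hours 50 minutes layover in Brisbane → 11:46 UTC.
Add 13 hours 15 minutes leg 4 → 01:01 UTC (Oct 10).
Tehran is UTC+3:30, so local arrival = 01:01 + 3:30 = 04:31 on Oct 10.

04:31 on October 10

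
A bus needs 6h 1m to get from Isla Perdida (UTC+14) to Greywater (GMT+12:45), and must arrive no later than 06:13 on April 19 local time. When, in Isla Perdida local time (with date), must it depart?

Target arrival in UTC: 06:13 − 12:45 = 17:28 on Apr 18.
Subtract 6 hours 1 minute → departure 11:27 UTC on Apr 18.
Isla Perdida is UTC+14:00: 11:27 + 14:00 = 01:27 on Apr 19.

01:27 on Apr 19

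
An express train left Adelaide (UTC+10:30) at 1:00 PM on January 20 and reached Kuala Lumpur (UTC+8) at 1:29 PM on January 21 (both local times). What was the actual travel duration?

26 hours 59 minutes

Departure in UTC: 1:00 PM − 10:30 = 2:30 AM on Jan 20.
Arrival in UTC: 1:29 PM − 8:00 = 5:29 AM on Jan 21.
Elapsed = 5:29 AM − 2:30 AM (+1 day) = 26 hours 59 minutes.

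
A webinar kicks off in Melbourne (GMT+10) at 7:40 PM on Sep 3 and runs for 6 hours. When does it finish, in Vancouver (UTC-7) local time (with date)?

8:40 AM on Sep 3

Vancouver is 17:00 behind Melbourne.
After 6 hours it is 1:40 AM (Sep 4) in Melbourne.
Shift by the zone difference: 1:40 AM − 17:00 = 8:40 AM on Sep 3 in Vancouver.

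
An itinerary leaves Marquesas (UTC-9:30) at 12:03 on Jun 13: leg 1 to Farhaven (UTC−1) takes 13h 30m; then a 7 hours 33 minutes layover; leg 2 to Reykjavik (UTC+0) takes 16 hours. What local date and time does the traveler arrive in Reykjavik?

10:36 on June 15

Convert departure to UTC: 12:03 + 9:30 = 21:33 UTC on Jun 13.
Add 13 hours and 30 minutes leg 1 → 11:03 UTC (Jun 14).
Add 7 hours and 33 minutes layover in Farhaven → 18:36 UTC.
Add 16 hours leg 2 → 10:36 UTC (Jun 15).
Reykjavik is UTC+0, so local arrival is the same: 10:36 on Jun 15.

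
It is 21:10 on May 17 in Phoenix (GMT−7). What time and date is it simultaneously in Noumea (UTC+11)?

15:10 on May 18

In UTC: 21:10 + 7:00 = 04:10 on May 18.
Noumea is UTC+11:00: 04:10 + 11:00 = 15:10 on May 18.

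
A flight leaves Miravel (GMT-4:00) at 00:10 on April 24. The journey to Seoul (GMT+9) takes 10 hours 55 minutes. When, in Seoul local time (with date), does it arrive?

00:05 on April 25

Convert departure to UTC: 00:10 + 4:00 = 04:10 UTC on Apr 24.
Add 10 hours and 55 minutes travel time → 15:05 UTC.
Seoul is UTC+9:00, so local arrival = 15:05 + 9:00 = 00:05 on Apr 25.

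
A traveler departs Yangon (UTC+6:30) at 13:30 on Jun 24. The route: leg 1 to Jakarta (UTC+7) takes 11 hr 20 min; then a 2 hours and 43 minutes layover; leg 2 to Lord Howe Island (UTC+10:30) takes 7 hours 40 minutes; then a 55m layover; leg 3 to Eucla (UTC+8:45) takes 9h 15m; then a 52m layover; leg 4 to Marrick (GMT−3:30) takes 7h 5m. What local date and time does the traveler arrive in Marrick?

Convert departure to UTC: 13:30 − 6:30 = 07:00 UTC on Jun 24.
Add 11 hours 20 minutes leg 1 → 18:20 UTC.
Add 2 hours and 43 minutes layover in Jakarta → 21:03 UTC.
Add 7 hours 40 minutes leg 2 → 04:43 UTC (Jun 25).
Add 55 minutes layover in Lord Howe Island → 05:38 UTC.
Add 9 hours and 15 minutes leg 3 → 14:53 UTC.
Add 52 minutes layover in Eucla → 15:45 UTC.
Add 7 hours 5 minutes leg 4 → 22:50 UTC.
Marrick is UTC−3:30, so local arrival = 22:50 − 3:30 = 19:20 on Jun 25.

19:20 on June 25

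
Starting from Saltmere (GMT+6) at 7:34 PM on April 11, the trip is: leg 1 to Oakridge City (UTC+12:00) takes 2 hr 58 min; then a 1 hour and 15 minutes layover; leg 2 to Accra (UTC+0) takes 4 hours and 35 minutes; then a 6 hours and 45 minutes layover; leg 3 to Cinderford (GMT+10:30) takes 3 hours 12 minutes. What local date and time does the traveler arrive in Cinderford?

6:49 PM on Apr 12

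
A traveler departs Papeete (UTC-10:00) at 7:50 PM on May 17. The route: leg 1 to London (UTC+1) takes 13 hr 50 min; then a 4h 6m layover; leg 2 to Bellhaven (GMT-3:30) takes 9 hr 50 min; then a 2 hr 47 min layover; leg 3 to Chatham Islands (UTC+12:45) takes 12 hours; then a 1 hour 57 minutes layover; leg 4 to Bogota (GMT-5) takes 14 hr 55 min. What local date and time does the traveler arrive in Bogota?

12:15 PM on May 20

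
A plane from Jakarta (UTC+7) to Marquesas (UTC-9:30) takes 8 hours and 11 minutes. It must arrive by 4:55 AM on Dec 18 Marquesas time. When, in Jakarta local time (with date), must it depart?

Target arrival in UTC: 4:55 AM + 9:30 = 2:25 PM on Dec 18.
Subtract 8 hours and 11 minutes → departure 6:14 AM UTC on Dec 18.
Jakarta is UTC+7:00: 6:14 AM + 7:00 = 1:14 PM on Dec 18.

1:14 PM on Dec 18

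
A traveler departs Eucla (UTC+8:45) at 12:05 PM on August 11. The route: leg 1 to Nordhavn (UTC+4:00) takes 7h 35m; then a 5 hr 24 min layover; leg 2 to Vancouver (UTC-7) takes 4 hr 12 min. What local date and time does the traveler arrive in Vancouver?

Convert departure to UTC: 12:05 PM − 8:45 = 3:20 AM UTC on Aug 11.
Add 7 hours and 35 minutes leg 1 → 10:55 AM UTC.
Add 5 hours 24 minutes layover in Nordhavn → 4:19 PM UTC.
Add 4 hours and 12 minutes leg 2 → 8:31 PM UTC.
Vancouver is UTC−7:00, so local arrival = 8:31 PM − 7:00 = 1:31 PM on Aug 11.

1:31 PM on August 11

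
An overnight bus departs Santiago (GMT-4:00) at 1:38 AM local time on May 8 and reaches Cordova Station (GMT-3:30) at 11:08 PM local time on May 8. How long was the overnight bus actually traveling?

Departure in UTC: 1:38 AM + 4:00 = 5:38 AM on May 8.
Arrival in UTC: 11:08 PM + 3:30 = 2:38 AM on May 9.
Elapsed = 2:38 AM − 5:38 AM (+1 day) = 21 hours.

21 hours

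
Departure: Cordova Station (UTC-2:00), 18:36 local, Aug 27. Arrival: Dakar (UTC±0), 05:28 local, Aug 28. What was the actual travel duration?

Departure in UTC: 18:36 + 2:00 = 20:36 on Aug 27.
Arrival is already UTC: 05:28 on Aug 28.
Elapsed = 05:28 − 20:36 (+1 day) = 8 hours 52 minutes.

8 hours 52 minutes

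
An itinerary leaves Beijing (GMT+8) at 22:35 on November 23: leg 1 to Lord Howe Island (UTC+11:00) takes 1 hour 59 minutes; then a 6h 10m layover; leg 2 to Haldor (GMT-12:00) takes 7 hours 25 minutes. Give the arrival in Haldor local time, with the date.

18:09 on November 23

Convert departure to UTC: 22:35 − 8:00 = 14:35 UTC on Nov 23.
Add 1 hour and 59 minutes leg 1 → 16:34 UTC.
Add 6 hours and 10 minutes layover in Lord Howe Island → 22:44 UTC.
Add 7 hours 25 minutes leg 2 → 06:09 UTC (Nov 24).
Haldor is UTC−12:00, so local arrival = 06:09 − 12:00 = 18:09 on Nov 23.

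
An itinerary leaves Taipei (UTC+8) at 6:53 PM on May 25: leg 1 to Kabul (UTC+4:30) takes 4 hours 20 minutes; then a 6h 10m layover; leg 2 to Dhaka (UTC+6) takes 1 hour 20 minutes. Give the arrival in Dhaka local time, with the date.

4:43 AM on May 26

Convert departure to UTC: 6:53 PM − 8:00 = 10:53 AM UTC on May 25.
Add 4 hours and 20 minutes leg 1 → 3:13 PM UTC.
Add 6 hours 10 minutes layover in Kabul → 9:23 PM UTC.
Add 1 hour 20 minutes leg 2 → 10:43 PM UTC.
Dhaka is UTC+6:00, so local arrival = 10:43 PM + 6:00 = 4:43 AM on May 26.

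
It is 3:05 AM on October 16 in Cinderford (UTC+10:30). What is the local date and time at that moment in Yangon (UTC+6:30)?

11:05 PM on October 15

In UTC: 3:05 AM − 10:30 = 4:35 PM on Oct 15.
Yangon is UTC+6:30: 4:35 PM + 6:30 = 11:05 PM on Oct 15.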